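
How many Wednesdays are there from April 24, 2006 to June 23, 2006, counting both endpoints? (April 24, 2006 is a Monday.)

9

April 24, 2006 is a Monday; the first Wednesday on or after it is April 26, 2006 (2 days later).
From April 26, 2006 to June 23, 2006: 4 + 31 + 23 = 58 days (rest of April, May, June).
58 ÷ 7 = 8 full weeks with remainder 2, so 8 more Wednesdays after the first → 9.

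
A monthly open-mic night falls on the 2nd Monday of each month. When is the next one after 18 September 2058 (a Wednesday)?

September 2058 starts on a Sunday; its first Monday is the 2nd, so the 2nd Monday is the 9th — 9 September 2058.
That is not after 18 September 2058, so look at October 2058.
October 2058 starts on a Tuesday; its first Monday is the 7th, so the 2nd Monday is the 14th — 14 October 2058.

14 October 2058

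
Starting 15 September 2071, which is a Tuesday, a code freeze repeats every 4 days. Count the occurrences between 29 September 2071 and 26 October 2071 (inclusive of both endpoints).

7

Occurrences land 4·i days after 15 September 2071 for i = 0, 1, 2, …
29 September 2071 is 14 days after the start; 14 ÷ 4 = 3 remainder 2; since the remainder is 2, round up to i = 4. First occurrence in the window: #5 on 1 October 2071 (4×4 = 16 days in).
26 October 2071 is 41 days after the start; 41 ÷ 4 = 10 remainder 1. Last occurrence in the window: #11 on 25 October 2071.
Occurrences #5 through #11: 7 in total.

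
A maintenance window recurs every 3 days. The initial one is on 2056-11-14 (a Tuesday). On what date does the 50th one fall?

2057-04-10

The 50th occurrence is 49 intervals after the first: 49 × 3 = 147 days after 2056-11-14.
November has 30 days — 16 days to the end of November leaves 131.
December has 31 days (100 left).
January has 31 days (69 left).
February has 28 days (41 left).
March has 31 days (10 left).
10 days into April → 2057-04-10.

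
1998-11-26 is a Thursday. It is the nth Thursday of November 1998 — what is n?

4th

Day 26 falls in week ⌈26/7⌉ of the month.
Days 1–7 hold the 1st Thursday, 8–14 the 2nd, 15–21 the 3rd, 22–28 the 4th, 29–31 the 5th.
26 is in the range for the 4th.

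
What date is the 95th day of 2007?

January has 31 days (95 − 31 = 64 remain).
February has 28 days (64 − 28 = 36 remain).
March has 31 days (36 − 31 = 5 remain).
5 into April → April 5.

2007-04-05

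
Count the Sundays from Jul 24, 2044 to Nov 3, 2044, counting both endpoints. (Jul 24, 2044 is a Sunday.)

15

Jul 24, 2044 is a Sunday; the first Sunday on or after it is Jul 24, 2044.
From Jul 24, 2044 to Nov 3, 2044: 7 + 31 + 30 + 31 + 3 = 102 days (rest of Jul, Aug, Sep, Oct, Nov).
102 ÷ 7 = 14 full weeks with remainder 4, so 14 more Sundays after the first → 15.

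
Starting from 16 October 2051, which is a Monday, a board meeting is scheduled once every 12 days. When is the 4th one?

21 November 2051

The 4th occurrence is 3 intervals after the first: 3 × 12 = 36 days after 16 October 2051.
October has 31 days — 15 days to the end of October leaves 21.
21 days into November → 21 November 2051.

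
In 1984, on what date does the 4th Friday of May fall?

May 1984 begins on a Tuesday, so the first Friday is May 4 (3 days later).
The 4th Friday is 3 weeks later: 4 + 21 = 25.

1984-05-25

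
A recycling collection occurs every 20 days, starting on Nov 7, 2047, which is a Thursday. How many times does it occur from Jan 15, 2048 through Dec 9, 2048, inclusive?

16

Occurrences land 20·i days after Nov 7, 2047 for i = 0, 1, 2, …
Jan 15, 2048 is 69 days after the start; 69 ÷ 20 = 3 remainder 9; since the remainder is 9, round up to i = 4. First occurrence in the window: #5 on Jan 26, 2048 (4×20 = 80 days in).
Dec 9, 2048 is 398 days after the start; 398 ÷ 20 = 19 remainder 18. Last occurrence in the window: #20 on Nov 21, 2048.
Occurrences #5 through #20: 16 in total.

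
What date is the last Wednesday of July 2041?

2041-07-31

July 2041 begins on a Monday, so the first Wednesday is July 3 (2 days later).
July 2041 has 31 days. Adding weeks: 3, 10, 17, 24, 31 — the last one ≤ 31 is the 31st.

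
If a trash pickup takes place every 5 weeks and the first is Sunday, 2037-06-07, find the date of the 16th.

2038-11-14

The 16th occurrence is 15 intervals after the first: 15 × 35 = 525 days after 2037-06-07.
June has 30 days — 23 days to the end of June leaves 502.
From end of June to end of 2037 is 184 days (318 left).
January has 31 days (287 left).
February has 28 days (259 left).
March has 31 days (228 left).
April has 30 days (198 left).
May has 31 days (167 left).
June has 30 days (137 left).
July has 31 days (106 left).
August has 31 days (75 left).
September has 30 days (45 left).
October has 31 days (14 left).
14 days into November → 2038-11-14.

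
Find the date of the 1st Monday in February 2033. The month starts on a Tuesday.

February 2033 begins on a Tuesday, so the first Monday is February 7 (6 days later).

2033-02-07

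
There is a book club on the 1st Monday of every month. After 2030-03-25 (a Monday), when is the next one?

March 2030 starts on a Friday, so its 1st Monday is 2030-03-04 (3 days in).
That is not after 2030-03-25, so look at April 2030.
April 2030 starts on a Monday, so its 1st Monday is 2030-04-01.

2030-04-01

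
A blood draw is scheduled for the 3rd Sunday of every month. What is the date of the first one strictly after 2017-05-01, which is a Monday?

2017-05-21

May 2017 starts on a Monday; its first Sunday is the 7th, so the 3rd Sunday is the 21st — 2017-05-21.
2017-05-21 is after 2017-05-01, so that is the next one.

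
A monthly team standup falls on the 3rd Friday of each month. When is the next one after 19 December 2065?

December 2065 starts on a Tuesday; its first Friday is the 4th, so the 3rd Friday is the 18th — 18 December 2065.
That is not after 19 December 2065, so look at January 2066.
January 2066 starts on a Friday; its first Friday is the 1st, so the 3rd Friday is the 15th — 15 January 2066.

15 January 2066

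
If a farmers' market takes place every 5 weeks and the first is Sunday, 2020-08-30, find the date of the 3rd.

The 3rd occurrence is 2 intervals after the first: 2 × 35 = 70 days after 2020-08-30.
August has 31 days — 1 day to the end of August leaves 69.
September has 30 days (39 left).
October has 31 days (8 left).
8 days into November → 2020-11-08.

2020-11-08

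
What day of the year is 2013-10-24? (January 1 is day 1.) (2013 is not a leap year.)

297

Days in months before October: 31 + 28 + 31 + 30 + 31 + 30 + 31 + 31 + 30 = 273.
Plus 24 days into October → day 297.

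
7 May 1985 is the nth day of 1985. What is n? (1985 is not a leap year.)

Days in months before May: 31 + 28 + 31 + 30 = 120.
Plus 7 days into May → day 127.

127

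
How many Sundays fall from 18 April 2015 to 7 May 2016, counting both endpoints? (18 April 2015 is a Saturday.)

55

18 April 2015 is a Saturday; the first Sunday on or after it is 19 April 2015 (1 day later).
From 19 April 2015 to 7 May 2016: 256 + 128 = 384 days (rest of 2015, to 7 May 2016 in 2016).
384 ÷ 7 = 54 full weeks with remainder 6, so 54 more Sundays after the first → 55.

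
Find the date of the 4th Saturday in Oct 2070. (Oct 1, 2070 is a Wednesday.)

Oct 2070 begins on a Wednesday, so the first Saturday is Oct 4 (3 days later).
The 4th Saturday is 3 weeks later: 4 + 21 = 25.

Oct 25, 2070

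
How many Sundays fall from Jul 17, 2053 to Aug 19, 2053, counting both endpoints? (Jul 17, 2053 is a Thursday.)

Jul 17, 2053 is a Thursday; the first Sunday on or after it is Jul 20, 2053 (3 days later).
From Jul 20, 2053 to Aug 19, 2053: 11 + 19 = 30 days (rest of Jul, Aug).
30 ÷ 7 = 4 full weeks with remainder 2, so 4 more Sundays after the first → 5.

5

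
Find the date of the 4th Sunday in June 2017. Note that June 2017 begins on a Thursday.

25 June 2017

June 2017 begins on a Thursday, so the first Sunday is June 4 (3 days later).
The 4th Sunday is 3 weeks later: 4 + 21 = 25.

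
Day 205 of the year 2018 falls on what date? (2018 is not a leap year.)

January has 31 days (205 − 31 = 174 remain).
February has 28 days (174 − 28 = 146 remain).
March has 31 days (146 − 31 = 115 remain).
April has 30 days (115 − 30 = 85 remain).
May has 31 days (85 − 31 = 54 remain).
June has 30 days (54 − 30 = 24 remain).
24 into July → July 24.

July 24, 2018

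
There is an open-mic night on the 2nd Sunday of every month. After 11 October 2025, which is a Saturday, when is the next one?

October 2025 starts on a Wednesday; its first Sunday is the 5th, so the 2nd Sunday is the 12th — 12 October 2025.
12 October 2025 is after 11 October 2025, so that is the next one.

12 October 2025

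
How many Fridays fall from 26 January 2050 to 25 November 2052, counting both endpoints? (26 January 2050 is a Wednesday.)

26 January 2050 is a Wednesday; the first Friday on or after it is 28 January 2050 (2 days later).
From 28 January 2050 to 25 November 2052: 337 + 365 + 330 = 1032 days (rest of 2050, 2051, to 25 November 2052 in 2052).
1032 ÷ 7 = 147 full weeks with remainder 3, so 147 more Fridays after the first → 148.

148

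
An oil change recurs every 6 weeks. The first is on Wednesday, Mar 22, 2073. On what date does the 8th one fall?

Jan 10, 2074

The 8th occurrence is 7 intervals after the first: 7 × 42 = 294 days after Mar 22, 2073.
Mar has 31 days — 9 days to the end of Mar leaves 285.
Apr has 30 days (255 left).
May has 31 days (224 left).
Jun has 30 days (194 left).
Jul has 31 days (163 left).
Aug has 31 days (132 left).
Sep has 30 days (102 left).
Oct has 31 days (71 left).
Nov has 30 days (41 left).
Dec has 31 days (10 left).
10 days into Jan → Jan 10, 2074.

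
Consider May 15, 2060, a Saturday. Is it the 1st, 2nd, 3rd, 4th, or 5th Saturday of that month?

Day 15 falls in week ⌈15/7⌉ of the month.
Days 1–7 hold the 1st Saturday, 8–14 the 2nd, 15–21 the 3rd, 22–28 the 4th, 29–31 the 5th.
15 is in the range for the 3rd.

3rd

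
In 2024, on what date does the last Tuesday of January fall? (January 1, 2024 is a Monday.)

30 January 2024

January 2024 begins on a Monday, so the first Tuesday is January 2 (1 day later).
January 2024 has 31 days. Adding weeks: 2, 9, 16, 23, 30 — the last one ≤ 31 is the 30th.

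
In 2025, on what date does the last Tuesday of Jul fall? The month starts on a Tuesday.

Jul 2025 begins on a Tuesday, so the first Tuesday is Jul 1.
Jul 2025 has 31 days. Adding weeks: 1, 8, 15, 22, 29 — the last one ≤ 31 is the 29th.

Jul 29, 2025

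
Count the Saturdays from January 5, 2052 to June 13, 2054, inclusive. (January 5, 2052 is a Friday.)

January 5, 2052 is a Friday; the first Saturday on or after it is January 6, 2052 (1 day later).
From January 6, 2052 to June 13, 2054: 360 + 365 + 164 = 889 days (rest of 2052, 2053, to June 13, 2054 in 2054).
889 ÷ 7 = 127 full weeks with remainder 0, so 127 more Saturdays after the first → 128.

128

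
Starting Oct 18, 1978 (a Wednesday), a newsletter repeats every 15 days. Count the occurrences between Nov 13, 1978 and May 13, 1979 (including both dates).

12

Occurrences land 15·i days after Oct 18, 1978 for i = 0, 1, 2, …
Nov 13, 1978 is 26 days after the start; 26 ÷ 15 = 1 remainder 11; since the remainder is 11, round up to i = 2. First occurrence in the window: #3 on Nov 17, 1978 (2×15 = 30 days in).
May 13, 1979 is 207 days after the start; 207 ÷ 15 = 13 remainder 12. Last occurrence in the window: #14 on May 1, 1979.
Occurrences #3 through #14: 12 in total.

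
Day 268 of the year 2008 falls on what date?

September 24, 2008

January has 31 days (268 − 31 = 237 remain).
February has 29 days (237 − 29 = 208 remain).
March has 31 days (208 − 31 = 177 remain).
April has 30 days (177 − 30 = 147 remain).
May has 31 days (147 − 31 = 116 remain).
June has 30 days (116 − 30 = 86 remain).
July has 31 days (86 − 31 = 55 remain).
August has 31 days (55 − 31 = 24 remain).
24 into September → September 24.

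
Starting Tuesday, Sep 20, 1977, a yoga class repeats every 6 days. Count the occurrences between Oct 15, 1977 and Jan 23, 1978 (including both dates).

16

Occurrences land 6·i days after Sep 20, 1977 for i = 0, 1, 2, …
Oct 15, 1977 is 25 days after the start; 25 ÷ 6 = 4 remainder 1; since the remainder is 1, round up to i = 5. First occurrence in the window: #6 on Oct 20, 1977 (5×6 = 30 days in).
Jan 23, 1978 is 125 days after the start; 125 ÷ 6 = 20 remainder 5. Last occurrence in the window: #21 on Jan 18, 1978.
Occurrences #6 through #21: 16 in total.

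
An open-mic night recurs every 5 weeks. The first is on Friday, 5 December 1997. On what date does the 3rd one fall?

13 February 1998

The 3rd occurrence is 2 intervals after the first: 2 × 35 = 70 days after 5 December 1997.
December has 31 days — 26 days to the end of December leaves 44.
January has 31 days (13 left).
13 days into February → 13 February 1998.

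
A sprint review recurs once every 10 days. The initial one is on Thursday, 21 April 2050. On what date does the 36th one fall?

The 36th occurrence is 35 intervals after the first: 35 × 10 = 350 days after 21 April 2050.
April has 30 days — 9 days to the end of April leaves 341.
May has 31 days (310 left).
June has 30 days (280 left).
July has 31 days (249 left).
August has 31 days (218 left).
September has 30 days (188 left).
October has 31 days (157 left).
November has 30 days (127 left).
December has 31 days (96 left).
January has 31 days (65 left).
February has 28 days (37 left).
March has 31 days (6 left).
6 days into April → 6 April 2051.

6 April 2051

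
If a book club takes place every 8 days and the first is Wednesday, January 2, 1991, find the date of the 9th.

The 9th occurrence is 8 intervals after the first: 8 × 8 = 64 days after January 2, 1991.
January has 31 days — 29 days to the end of January leaves 35.
February has 28 days (7 left).
7 days into March → March 7, 1991.

March 7, 1991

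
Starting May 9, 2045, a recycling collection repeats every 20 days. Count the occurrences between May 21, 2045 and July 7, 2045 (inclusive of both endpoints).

Occurrences land 20·i days after May 9, 2045 for i = 0, 1, 2, …
May 21, 2045 is 12 days after the start; 12 ÷ 20 = 0 remainder 12; since the remainder is 12, round up to i = 1. First occurrence in the window: #2 on May 29, 2045 (1×20 = 20 days in).
July 7, 2045 is 59 days after the start; 59 ÷ 20 = 2 remainder 19. Last occurrence in the window: #3 on June 18, 2045.
Occurrences #2 through #3: 2 in total.

2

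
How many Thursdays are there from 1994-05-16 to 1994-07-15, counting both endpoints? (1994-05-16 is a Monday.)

9

1994-05-16 is a Monday; the first Thursday on or after it is 1994-05-19 (3 days later).
From 1994-05-19 to 1994-07-15: 12 + 30 + 15 = 57 days (rest of May, June, July).
57 ÷ 7 = 8 full weeks with remainder 1, so 8 more Thursdays after the first → 9.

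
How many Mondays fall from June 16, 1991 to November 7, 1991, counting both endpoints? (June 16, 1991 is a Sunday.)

21

June 16, 1991 is a Sunday; the first Monday on or after it is June 17, 1991 (1 day later).
From June 17, 1991 to November 7, 1991: 13 + 31 + 31 + 30 + 31 + 7 = 143 days (rest of June, July, August, September, October, November).
143 ÷ 7 = 20 full weeks with remainder 3, so 20 more Mondays after the first → 21.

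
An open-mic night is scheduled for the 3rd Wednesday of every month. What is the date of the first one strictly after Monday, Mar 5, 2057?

Mar 21, 2057

Mar 2057 starts on a Thursday; its first Wednesday is the 7th, so the 3rd Wednesday is the 21st — Mar 21, 2057.
Mar 21, 2057 is after Mar 5, 2057, so that is the next one.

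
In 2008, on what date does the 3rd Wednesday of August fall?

The first Wednesday of August 2008 is August 6.
The 3rd Wednesday is 2 weeks later: 6 + 14 = 20.

2008-08-20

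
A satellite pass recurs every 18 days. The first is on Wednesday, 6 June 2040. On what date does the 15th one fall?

The 15th occurrence is 14 intervals after the first: 14 × 18 = 252 days after 6 June 2040.
June has 30 days — 24 days to the end of June leaves 228.
July has 31 days (197 left).
August has 31 days (166 left).
September has 30 days (136 left).
October has 31 days (105 left).
November has 30 days (75 left).
December has 31 days (44 left).
January has 31 days (13 left).
13 days into February → 13 February 2041.

13 February 2041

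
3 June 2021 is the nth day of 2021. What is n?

Days in months before June: 31 + 28 + 31 + 30 + 31 = 151.
Plus 3 days into June → day 154.

154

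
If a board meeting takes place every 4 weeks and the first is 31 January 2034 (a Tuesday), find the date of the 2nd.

The 2nd occurrence is 1 interval after the first: 1 × 28 = 28 days after 31 January 2034.
January has 31 days — 0 days to the end of January leaves 28.
28 days into February → 28 February 2034.

28 February 2034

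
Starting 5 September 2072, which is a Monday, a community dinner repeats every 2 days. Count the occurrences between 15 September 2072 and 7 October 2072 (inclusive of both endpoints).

Occurrences land 2·i days after 5 September 2072 for i = 0, 1, 2, …
15 September 2072 is 10 days after the start; 10 ÷ 2 = 5 remainder 0. First occurrence in the window: #6 on 15 September 2072 (5×2 = 10 days in).
7 October 2072 is 32 days after the start; 32 ÷ 2 = 16 remainder 0. Last occurrence in the window: #17 on 7 October 2072.
Occurrences #6 through #17: 12 in total.

12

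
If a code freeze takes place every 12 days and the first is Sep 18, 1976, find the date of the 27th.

Jul 27, 1977

The 27th occurrence is 26 intervals after the first: 26 × 12 = 312 days after Sep 18, 1976.
Sep has 30 days — 12 days to the end of Sep leaves 300.
Oct has 31 days (269 left).
Nov has 30 days (239 left).
Dec has 31 days (208 left).
Jan has 31 days (177 left).
Feb has 28 days (149 left).
Mar has 31 days (118 left).
Apr has 30 days (88 left).
May has 31 days (57 left).
Jun has 30 days (27 left).
27 days into Jul → Jul 27, 1977.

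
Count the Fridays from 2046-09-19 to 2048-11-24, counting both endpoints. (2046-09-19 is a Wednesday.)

114

2046-09-19 is a Wednesday; the first Friday on or after it is 2046-09-21 (2 days later).
From 2046-09-21 to 2048-11-24: 101 + 365 + 329 = 795 days (rest of 2046, 2047, to 2048-11-24 in 2048).
795 ÷ 7 = 113 full weeks with remainder 4, so 113 more Fridays after the first → 114.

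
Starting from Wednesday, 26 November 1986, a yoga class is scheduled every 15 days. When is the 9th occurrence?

26 March 1987

The 9th occurrence is 8 intervals after the first: 8 × 15 = 120 days after 26 November 1986.
November has 30 days — 4 days to the end of November leaves 116.
December has 31 days (85 left).
January has 31 days (54 left).
February has 28 days (26 left).
26 days into March → 26 March 1987.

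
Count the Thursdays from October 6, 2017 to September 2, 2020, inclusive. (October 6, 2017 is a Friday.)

151

October 6, 2017 is a Friday; the first Thursday on or after it is October 12, 2017 (6 days later).
From October 12, 2017 to September 2, 2020: 80 + 365 + 365 + 246 = 1056 days (rest of 2017, 2018, 2019, to September 2, 2020 in 2020).
1056 ÷ 7 = 150 full weeks with remainder 6, so 150 more Thursdays after the first → 151.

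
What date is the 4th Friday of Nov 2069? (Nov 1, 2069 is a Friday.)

Nov 2069 begins on a Friday, so the first Friday is Nov 1.
The 4th Friday is 3 weeks later: 1 + 21 = 22.

Nov 22, 2069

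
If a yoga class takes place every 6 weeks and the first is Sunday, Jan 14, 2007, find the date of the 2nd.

Feb 25, 2007

The 2nd occurrence is 1 interval after the first: 1 × 42 = 42 days after Jan 14, 2007.
Jan has 31 days — 17 days to the end of Jan leaves 25.
25 days into Feb → Feb 25, 2007.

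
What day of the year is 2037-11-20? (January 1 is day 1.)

Days in months before November: 31 + 28 + 31 + 30 + 31 + 30 + 31 + 31 + 30 + 31 = 304.
Plus 20 days into November → day 324.

324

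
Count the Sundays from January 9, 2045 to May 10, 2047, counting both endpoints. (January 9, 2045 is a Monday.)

121

January 9, 2045 is a Monday; the first Sunday on or after it is January 15, 2045 (6 days later).
From January 15, 2045 to May 10, 2047: 350 + 365 + 130 = 845 days (rest of 2045, 2046, to May 10, 2047 in 2047).
845 ÷ 7 = 120 full weeks with remainder 5, so 120 more Sundays after the first → 121.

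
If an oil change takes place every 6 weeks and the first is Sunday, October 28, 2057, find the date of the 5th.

April 14, 2058

The 5th occurrence is 4 intervals after the first: 4 × 42 = 168 days after October 28, 2057.
October has 31 days — 3 days to the end of October leaves 165.
November has 30 days (135 left).
December has 31 days (104 left).
January has 31 days (73 left).
February has 28 days (45 left).
March has 31 days (14 left).
14 days into April → April 14, 2058.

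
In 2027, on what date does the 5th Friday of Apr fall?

Apr 30, 2027

Apr 2027 begins on a Thursday, so the first Friday is Apr 2 (1 day later).
The 5th Friday is 4 weeks later: 2 + 28 = 30.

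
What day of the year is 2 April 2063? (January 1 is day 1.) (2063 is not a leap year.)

92

Days in months before April: 31 + 28 + 31 = 90.
Plus 2 days into April → day 92.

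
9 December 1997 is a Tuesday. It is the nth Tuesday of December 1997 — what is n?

Day 9 falls in week ⌈9/7⌉ of the month.
Days 1–7 hold the 1st Tuesday, 8–14 the 2nd, 15–21 the 3rd, 22–28 the 4th, 29–31 the 5th.
9 is in the range for the 2nd.

2nd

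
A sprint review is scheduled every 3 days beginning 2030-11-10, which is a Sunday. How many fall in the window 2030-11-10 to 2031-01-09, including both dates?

21

Occurrences land 3·i days after 2030-11-10 for i = 0, 1, 2, …
The window opens on the start date, so the first occurrence inside is #1 on 2030-11-10.
2031-01-09 is 60 days after the start; 60 ÷ 3 = 20 remainder 0. Last occurrence in the window: #21 on 2031-01-09.
Occurrences #1 through #21: 21 in total.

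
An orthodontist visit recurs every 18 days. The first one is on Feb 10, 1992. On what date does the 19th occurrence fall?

Dec 30, 1992

The 19th occurrence is 18 intervals after the first: 18 × 18 = 324 days after Feb 10, 1992.
Feb has 29 days — 19 days to the end of Feb leaves 305.
Mar has 31 days (274 left).
Apr has 30 days (244 left).
May has 31 days (213 left).
Jun has 30 days (183 left).
Jul has 31 days (152 left).
Aug has 31 days (121 left).
Sep has 30 days (91 left).
Oct has 31 days (60 left).
Nov has 30 days (30 left).
30 days into Dec → Dec 30, 1992.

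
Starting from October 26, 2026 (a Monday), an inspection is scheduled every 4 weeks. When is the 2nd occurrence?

November 23, 2026

The 2nd occurrence is 1 interval after the first: 1 × 28 = 28 days after October 26, 2026.
October has 31 days — 5 days to the end of October leaves 23.
23 days into November → November 23, 2026.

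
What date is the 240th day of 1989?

January has 31 days (240 − 31 = 209 remain).
February has 28 days (209 − 28 = 181 remain).
March has 31 days (181 − 31 = 150 remain).
April has 30 days (150 − 30 = 120 remain).
May has 31 days (120 − 31 = 89 remain).
June has 30 days (89 − 30 = 59 remain).
July has 31 days (59 − 31 = 28 remain).
28 into August → August 28.

28 August 1989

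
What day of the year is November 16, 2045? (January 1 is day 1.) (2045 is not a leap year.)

Days in months before November: 31 + 28 + 31 + 30 + 31 + 30 + 31 + 31 + 30 + 31 = 304.
Plus 16 days into November → day 320.

320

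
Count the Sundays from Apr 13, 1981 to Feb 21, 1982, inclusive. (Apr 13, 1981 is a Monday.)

45

Apr 13, 1981 is a Monday; the first Sunday on or after it is Apr 19, 1981 (6 days later).
From Apr 19, 1981 to Feb 21, 1982: 11 + 31 + 30 + 31 + 31 + 30 + 31 + 30 + 31 + 31 + 21 = 308 days (rest of Apr, May, Jun, Jul, Aug, Sep, Oct, Nov, Dec, Jan, Feb).
308 ÷ 7 = 44 full weeks with remainder 0, so 44 more Sundays after the first → 45.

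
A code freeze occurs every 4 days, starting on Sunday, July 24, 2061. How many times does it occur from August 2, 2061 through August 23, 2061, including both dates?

Occurrences land 4·i days after July 24, 2061 for i = 0, 1, 2, …
August 2, 2061 is 9 days after the start; 9 ÷ 4 = 2 remainder 1; since the remainder is 1, round up to i = 3. First occurrence in the window: #4 on August 5, 2061 (3×4 = 12 days in).
August 23, 2061 is 30 days after the start; 30 ÷ 4 = 7 remainder 2. Last occurrence in the window: #8 on August 21, 2061.
Occurrences #4 through #8: 5 in total.

5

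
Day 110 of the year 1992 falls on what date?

19 April 1992

January has 31 days (110 − 31 = 79 remain).
February has 29 days (79 − 29 = 50 remain).
March has 31 days (50 − 31 = 19 remain).
19 into April → April 19.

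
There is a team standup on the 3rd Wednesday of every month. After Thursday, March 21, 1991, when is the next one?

April 17, 1991

March 1991 starts on a Friday; its first Wednesday is the 6th, so the 3rd Wednesday is the 20th — March 20, 1991.
That is not after March 21, 1991, so look at April 1991.
April 1991 starts on a Monday; its first Wednesday is the 3rd, so the 3rd Wednesday is the 17th — April 17, 1991.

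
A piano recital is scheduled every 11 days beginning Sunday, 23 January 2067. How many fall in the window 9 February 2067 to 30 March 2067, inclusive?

Occurrences land 11·i days after 23 January 2067 for i = 0, 1, 2, …
9 February 2067 is 17 days after the start; 17 ÷ 11 = 1 remainder 6; since the remainder is 6, round up to i = 2. First occurrence in the window: #3 on 14 February 2067 (2×11 = 22 days in).
30 March 2067 is 66 days after the start; 66 ÷ 11 = 6 remainder 0. Last occurrence in the window: #7 on 30 March 2067.
Occurrences #3 through #7: 5 in total.

5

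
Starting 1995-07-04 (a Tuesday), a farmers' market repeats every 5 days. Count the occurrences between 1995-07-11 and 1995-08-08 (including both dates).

Occurrences land 5·i days after 1995-07-04 for i = 0, 1, 2, …
1995-07-11 is 7 days after the start; 7 ÷ 5 = 1 remainder 2; since the remainder is 2, round up to i = 2. First occurrence in the window: #3 on 1995-07-14 (2×5 = 10 days in).
1995-08-08 is 35 days after the start; 35 ÷ 5 = 7 remainder 0. Last occurrence in the window: #8 on 1995-08-08.
Occurrences #3 through #8: 6 in total.

6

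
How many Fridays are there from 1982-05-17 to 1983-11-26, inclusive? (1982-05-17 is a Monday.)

80

1982-05-17 is a Monday; the first Friday on or after it is 1982-05-21 (4 days later).
From 1982-05-21 to 1983-11-26: 224 + 330 = 554 days (rest of 1982, to 1983-11-26 in 1983).
554 ÷ 7 = 79 full weeks with remainder 1, so 79 more Fridays after the first → 80.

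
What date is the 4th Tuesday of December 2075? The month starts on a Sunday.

2075-12-24

December 2075 begins on a Sunday, so the first Tuesday is December 3 (2 days later).
The 4th Tuesday is 3 weeks later: 3 + 21 = 24.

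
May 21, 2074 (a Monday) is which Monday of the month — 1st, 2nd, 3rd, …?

3rd

Day 21 falls in week ⌈21/7⌉ of the month.
Days 1–7 hold the 1st Monday, 8–14 the 2nd, 15–21 the 3rd, 22–28 the 4th, 29–31 the 5th.
21 is in the range for the 3rd.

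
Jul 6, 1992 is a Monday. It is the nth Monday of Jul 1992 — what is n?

Day 6 falls in week ⌈6/7⌉ of the month.
Days 1–7 hold the 1st Monday, 8–14 the 2nd, 15–21 the 3rd, 22–28 the 4th, 29–31 the 5th.
6 is in the range for the 1st.

1st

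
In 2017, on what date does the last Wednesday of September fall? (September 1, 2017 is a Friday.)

September 27, 2017

September 2017 begins on a Friday, so the first Wednesday is September 6 (5 days later).
September 2017 has 30 days. Adding weeks: 6, 13, 20, 27 — the last one ≤ 30 is the 27th.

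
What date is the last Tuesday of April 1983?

1983-04-26

The first Tuesday of April 1983 is April 5.
April 1983 has 30 days. Adding weeks: 5, 12, 19, 26 — the last one ≤ 30 is the 26th.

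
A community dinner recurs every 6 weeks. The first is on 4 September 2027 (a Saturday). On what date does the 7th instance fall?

13 May 2028

The 7th occurrence is 6 intervals after the first: 6 × 42 = 252 days after 4 September 2027.
September has 30 days — 26 days to the end of September leaves 226.
October has 31 days (195 left).
November has 30 days (165 left).
December has 31 days (134 left).
January has 31 days (103 left).
February has 29 days (74 left).
March has 31 days (43 left).
April has 30 days (13 left).
13 days into May → 13 May 2028.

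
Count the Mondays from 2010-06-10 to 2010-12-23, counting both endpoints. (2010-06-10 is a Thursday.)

2010-06-10 is a Thursday; the first Monday on or after it is 2010-06-14 (4 days later).
From 2010-06-14 to 2010-12-23: 16 + 31 + 31 + 30 + 31 + 30 + 23 = 192 days (rest of June, July, August, September, October, November, December).
192 ÷ 7 = 27 full weeks with remainder 3, so 27 more Mondays after the first → 28.

28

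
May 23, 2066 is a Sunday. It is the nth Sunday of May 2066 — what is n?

Day 23 falls in week ⌈23/7⌉ of the month.
Days 1–7 hold the 1st Sunday, 8–14 the 2nd, 15–21 the 3rd, 22–28 the 4th, 29–31 the 5th.
23 is in the range for the 4th.

4th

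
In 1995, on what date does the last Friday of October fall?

The first Friday of October 1995 is October 6.
October 1995 has 31 days. Adding weeks: 6, 13, 20, 27 — the last one ≤ 31 is the 27th.

October 27, 1995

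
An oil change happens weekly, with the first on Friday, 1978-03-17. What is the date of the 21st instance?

1978-08-04

The 21st occurrence is 20 intervals after the first: 20 × 7 = 140 days after 1978-03-17.
March has 31 days — 14 days to the end of March leaves 126.
April has 30 days (96 left).
May has 31 days (65 left).
June has 30 days (35 left).
July has 31 days (4 left).
4 days into August → 1978-08-04.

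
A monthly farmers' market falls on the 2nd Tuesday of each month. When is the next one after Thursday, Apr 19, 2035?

Apr 2035 starts on a Sunday; its first Tuesday is the 3rd, so the 2nd Tuesday is the 10th — Apr 10, 2035.
That is not after Apr 19, 2035, so look at May 2035.
May 2035 starts on a Tuesday; its first Tuesday is the 1st, so the 2nd Tuesday is the 8th — May 8, 2035.

May 8, 2035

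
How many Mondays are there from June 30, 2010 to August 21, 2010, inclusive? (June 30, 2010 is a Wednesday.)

June 30, 2010 is a Wednesday; the first Monday on or after it is July 5, 2010 (5 days later).
From July 5, 2010 to August 21, 2010: 26 + 21 = 47 days (rest of July, August).
47 ÷ 7 = 6 full weeks with remainder 5, so 6 more Mondays after the first → 7.

7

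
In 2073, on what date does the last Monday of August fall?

The first Monday of August 2073 is August 7.
August 2073 has 31 days. Adding weeks: 7, 14, 21, 28 — the last one ≤ 31 is the 28th.

August 28, 2073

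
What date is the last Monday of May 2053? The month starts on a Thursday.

May 26, 2053

May 2053 begins on a Thursday, so the first Monday is May 5 (4 days later).
May 2053 has 31 days. Adding weeks: 5, 12, 19, 26 — the last one ≤ 31 is the 26th.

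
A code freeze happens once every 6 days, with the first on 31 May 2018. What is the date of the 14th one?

17 August 2018

The 14th occurrence is 13 intervals after the first: 13 × 6 = 78 days after 31 May 2018.
May has 31 days — 0 days to the end of May leaves 78.
June has 30 days (48 left).
July has 31 days (17 left).
17 days into August → 17 August 2018.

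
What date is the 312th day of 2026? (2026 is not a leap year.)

2026-11-08

January has 31 days (312 − 31 = 281 remain).
February has 28 days (281 − 28 = 253 remain).
March has 31 days (253 − 31 = 222 remain).
April has 30 days (222 − 30 = 192 remain).
May has 31 days (192 − 31 = 161 remain).
June has 30 days (161 − 30 = 131 remain).
July has 31 days (131 − 31 = 100 remain).
August has 31 days (100 − 31 = 69 remain).
September has 30 days (69 − 30 = 39 remain).
October has 31 days (39 − 31 = 8 remain).
8 into November → November 8.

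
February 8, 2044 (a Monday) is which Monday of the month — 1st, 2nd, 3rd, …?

Day 8 falls in week ⌈8/7⌉ of the month.
Days 1–7 hold the 1st Monday, 8–14 the 2nd, 15–21 the 3rd, 22–28 the 4th, 29–31 the 5th.
8 is in the range for the 2nd.

2nd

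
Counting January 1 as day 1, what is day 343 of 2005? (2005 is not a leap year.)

2005-12-09

January has 31 days (343 − 31 = 312 remain).
February has 28 days (312 − 28 = 284 remain).
March has 31 days (284 − 31 = 253 remain).
April has 30 days (253 − 30 = 223 remain).
May has 31 days (223 − 31 = 192 remain).
June has 30 days (192 − 30 = 162 remain).
July has 31 days (162 − 31 = 131 remain).
August has 31 days (131 − 31 = 100 remain).
September has 30 days (100 − 30 = 70 remain).
October has 31 days (70 − 31 = 39 remain).
November has 30 days (39 − 30 = 9 remain).
9 into December → December 9.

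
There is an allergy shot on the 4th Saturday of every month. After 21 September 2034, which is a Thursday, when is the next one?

23 September 2034

September 2034 starts on a Friday; its first Saturday is the 2nd, so the 4th Saturday is the 23rd — 23 September 2034.
23 September 2034 is after 21 September 2034, so that is the next one.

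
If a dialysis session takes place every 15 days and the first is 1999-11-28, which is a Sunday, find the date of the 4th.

2000-01-12

The 4th occurrence is 3 intervals after the first: 3 × 15 = 45 days after 1999-11-28.
November has 30 days — 2 days to the end of November leaves 43.
December has 31 days (12 left).
12 days into January → 2000-01-12.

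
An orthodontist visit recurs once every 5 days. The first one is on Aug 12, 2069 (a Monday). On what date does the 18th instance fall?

The 18th occurrence is 17 intervals after the first: 17 × 5 = 85 days after Aug 12, 2069.
Aug has 31 days — 19 days to the end of Aug leaves 66.
Sep has 30 days (36 left).
Oct has 31 days (5 left).
5 days into Nov → Nov 5, 2069.

Nov 5, 2069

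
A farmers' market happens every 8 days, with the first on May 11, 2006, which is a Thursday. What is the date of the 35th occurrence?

The 35th occurrence is 34 intervals after the first: 34 × 8 = 272 days after May 11, 2006.
May has 31 days — 20 days to the end of May leaves 252.
Jun has 30 days (222 left).
Jul has 31 days (191 left).
Aug has 31 days (160 left).
Sep has 30 days (130 left).
Oct has 31 days (99 left).
Nov has 30 days (69 left).
Dec has 31 days (38 left).
Jan has 31 days (7 left).
7 days into Feb → Feb 7, 2007.

Feb 7, 2007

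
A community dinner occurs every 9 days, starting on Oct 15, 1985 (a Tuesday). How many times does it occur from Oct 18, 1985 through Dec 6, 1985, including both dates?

Occurrences land 9·i days after Oct 15, 1985 for i = 0, 1, 2, …
Oct 18, 1985 is 3 days after the start; 3 ÷ 9 = 0 remainder 3; since the remainder is 3, round up to i = 1. First occurrence in the window: #2 on Oct 24, 1985 (1×9 = 9 days in).
Dec 6, 1985 is 52 days after the start; 52 ÷ 9 = 5 remainder 7. Last occurrence in the window: #6 on Nov 29, 1985.
Occurrences #2 through #6: 5 in total.

5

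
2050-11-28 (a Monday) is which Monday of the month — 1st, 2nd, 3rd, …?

Day 28 falls in week ⌈28/7⌉ of the month.
Days 1–7 hold the 1st Monday, 8–14 the 2nd, 15–21 the 3rd, 22–28 the 4th, 29–31 the 5th.
28 is in the range for the 4th.

4th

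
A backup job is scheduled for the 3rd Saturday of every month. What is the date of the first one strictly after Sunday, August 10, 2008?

August 2008 starts on a Friday; its first Saturday is the 2nd, so the 3rd Saturday is the 16th — August 16, 2008.
August 16, 2008 is after August 10, 2008, so that is the next one.

August 16, 2008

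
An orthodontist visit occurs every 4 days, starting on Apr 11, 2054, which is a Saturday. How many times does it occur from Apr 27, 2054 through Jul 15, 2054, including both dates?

Occurrences land 4·i days after Apr 11, 2054 for i = 0, 1, 2, …
Apr 27, 2054 is 16 days after the start; 16 ÷ 4 = 4 remainder 0. First occurrence in the window: #5 on Apr 27, 2054 (4×4 = 16 days in).
Jul 15, 2054 is 95 days after the start; 95 ÷ 4 = 23 remainder 3. Last occurrence in the window: #24 on Jul 12, 2054.
Occurrences #5 through #24: 20 in total.

20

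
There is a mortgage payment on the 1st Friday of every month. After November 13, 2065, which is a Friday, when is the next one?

December 4, 2065

November 2065 starts on a Sunday, so its 1st Friday is November 6, 2065 (5 days in).
That is not after November 13, 2065, so look at December 2065.
December 2065 starts on a Tuesday, so its 1st Friday is December 4, 2065 (3 days in).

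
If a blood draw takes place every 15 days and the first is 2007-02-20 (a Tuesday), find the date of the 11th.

The 11th occurrence is 10 intervals after the first: 10 × 15 = 150 days after 2007-02-20.
February has 28 days — 8 days to the end of February leaves 142.
March has 31 days (111 left).
April has 30 days (81 left).
May has 31 days (50 left).
June has 30 days (20 left).
20 days into July → 2007-07-20.

2007-07-20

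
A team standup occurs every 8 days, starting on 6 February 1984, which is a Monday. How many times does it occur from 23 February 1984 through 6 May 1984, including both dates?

9

Occurrences land 8·i days after 6 February 1984 for i = 0, 1, 2, …
23 February 1984 is 17 days after the start; 17 ÷ 8 = 2 remainder 1; since the remainder is 1, round up to i = 3. First occurrence in the window: #4 on 1 March 1984 (3×8 = 24 days in).
6 May 1984 is 90 days after the start; 90 ÷ 8 = 11 remainder 2. Last occurrence in the window: #12 on 4 May 1984.
Occurrences #4 through #12: 9 in total.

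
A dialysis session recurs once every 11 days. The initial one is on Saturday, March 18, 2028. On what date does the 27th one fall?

December 29, 2028

The 27th occurrence is 26 intervals after the first: 26 × 11 = 286 days after March 18, 2028.
March has 31 days — 13 days to the end of March leaves 273.
April has 30 days (243 left).
May has 31 days (212 left).
June has 30 days (182 left).
July has 31 days (151 left).
August has 31 days (120 left).
September has 30 days (90 left).
October has 31 days (59 left).
November has 30 days (29 left).
29 days into December → December 29, 2028.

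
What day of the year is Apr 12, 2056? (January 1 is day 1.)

103

Days in months before Apr: 31 + 29 + 31 = 91.
Plus 12 days into Apr → day 103.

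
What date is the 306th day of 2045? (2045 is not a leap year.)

2 November 2045

January has 31 days (306 − 31 = 275 remain).
February has 28 days (275 − 28 = 247 remain).
March has 31 days (247 − 31 = 216 remain).
April has 30 days (216 − 30 = 186 remain).
May has 31 days (186 − 31 = 155 remain).
June has 30 days (155 − 30 = 125 remain).
July has 31 days (125 − 31 = 94 remain).
August has 31 days (94 − 31 = 63 remain).
September has 30 days (63 − 30 = 33 remain).
October has 31 days (33 − 31 = 2 remain).
2 into November → November 2.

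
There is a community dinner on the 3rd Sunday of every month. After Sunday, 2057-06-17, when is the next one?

June 2057 starts on a Friday; its first Sunday is the 3rd, so the 3rd Sunday is the 17th — 2057-06-17.
That is not after 2057-06-17, so look at July 2057.
July 2057 starts on a Sunday; its first Sunday is the 1st, so the 3rd Sunday is the 15th — 2057-07-15.

2057-07-15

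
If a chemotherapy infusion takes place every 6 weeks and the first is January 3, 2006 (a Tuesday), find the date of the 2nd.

The 2nd occurrence is 1 interval after the first: 1 × 42 = 42 days after January 3, 2006.
January has 31 days — 28 days to the end of January leaves 14.
14 days into February → February 14, 2006.

February 14, 2006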